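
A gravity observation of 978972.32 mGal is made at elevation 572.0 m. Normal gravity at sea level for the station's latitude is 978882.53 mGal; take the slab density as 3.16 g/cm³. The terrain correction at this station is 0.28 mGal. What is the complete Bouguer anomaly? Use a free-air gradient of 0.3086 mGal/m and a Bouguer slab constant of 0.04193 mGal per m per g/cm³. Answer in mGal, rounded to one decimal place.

Free-air correction = 0.3086 × 572.0 = 176.52 mGal
Free-air anomaly = 978972.32 − 978882.53 + (176.52) = 266.31 mGal
Bouguer slab correction = 0.04193 × 3.16 × 572.0 = 75.79 mGal
Simple Bouguer anomaly = 266.31 − (75.79) = 190.52 mGal
Complete Bouguer anomaly = 190.52 + 0.28 = 190.80 mGal

190.8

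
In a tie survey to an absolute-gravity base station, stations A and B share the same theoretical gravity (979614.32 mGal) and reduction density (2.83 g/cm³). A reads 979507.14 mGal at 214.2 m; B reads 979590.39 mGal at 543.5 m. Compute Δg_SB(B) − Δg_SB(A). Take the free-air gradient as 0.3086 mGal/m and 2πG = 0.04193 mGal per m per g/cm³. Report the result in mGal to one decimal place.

145.8

Δg_SB(A) = 979507.14 − 979614.32 + 0.3086×214.2 − 0.04193×2.83×214.2 = -66.50 mGal
Δg_SB(B) = 979590.39 − 979614.32 + 0.3086×543.5 − 0.04193×2.83×543.5 = 79.30 mGal
Difference = 79.30 − (-66.50) = 145.80 mGal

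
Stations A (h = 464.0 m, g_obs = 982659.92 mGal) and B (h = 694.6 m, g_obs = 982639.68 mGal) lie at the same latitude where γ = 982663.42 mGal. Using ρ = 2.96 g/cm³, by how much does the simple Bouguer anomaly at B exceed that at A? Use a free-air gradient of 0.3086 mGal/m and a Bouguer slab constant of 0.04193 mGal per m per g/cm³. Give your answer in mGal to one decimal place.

22.3

Δg_SB(A) = 982659.92 − 982663.42 + 0.3086×464.0 − 0.04193×2.96×464.0 = 82.10 mGal
Δg_SB(B) = 982639.68 − 982663.42 + 0.3086×694.6 − 0.04193×2.96×694.6 = 104.40 mGal
Difference = 104.40 − (82.10) = 22.30 mGal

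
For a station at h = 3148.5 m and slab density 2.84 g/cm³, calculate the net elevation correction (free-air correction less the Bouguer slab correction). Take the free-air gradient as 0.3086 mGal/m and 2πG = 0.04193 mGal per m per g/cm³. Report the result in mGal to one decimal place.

Combined gradient = 0.3086 − 0.04193 × 2.84 = 0.1895188 mGal/m
Combined elevation correction = 0.1895188 × 3148.5 = 596.7 mGal

596.7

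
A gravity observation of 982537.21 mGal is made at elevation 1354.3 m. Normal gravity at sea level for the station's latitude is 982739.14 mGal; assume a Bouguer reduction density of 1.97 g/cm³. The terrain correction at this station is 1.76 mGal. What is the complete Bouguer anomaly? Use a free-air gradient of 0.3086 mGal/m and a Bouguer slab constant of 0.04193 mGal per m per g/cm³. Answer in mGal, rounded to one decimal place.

105.9

Free-air correction = 0.3086 × 1354.3 = 417.94 mGal
Free-air anomaly = 982537.21 − 982739.14 + (417.94) = 216.01 mGal
Bouguer slab correction = 0.04193 × 1.97 × 1354.3 = 111.87 mGal
Simple Bouguer anomaly = 216.01 − (111.87) = 104.14 mGal
Complete Bouguer anomaly = 104.14 + 1.76 = 105.90 mGal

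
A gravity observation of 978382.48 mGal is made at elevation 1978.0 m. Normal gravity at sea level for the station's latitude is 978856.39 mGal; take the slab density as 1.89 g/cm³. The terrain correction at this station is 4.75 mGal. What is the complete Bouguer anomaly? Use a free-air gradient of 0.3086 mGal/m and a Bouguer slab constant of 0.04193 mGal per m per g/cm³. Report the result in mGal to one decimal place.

Free-air correction = 0.3086 × 1978.0 = 610.41 mGal
Free-air anomaly = 978382.48 − 978856.39 + (610.41) = 136.50 mGal
Bouguer slab correction = 0.04193 × 1.89 × 1978.0 = 156.75 mGal
Simple Bouguer anomaly = 136.50 − (156.75) = -20.25 mGal
Complete Bouguer anomaly = -20.25 + 4.75 = -15.50 mGal

-15.5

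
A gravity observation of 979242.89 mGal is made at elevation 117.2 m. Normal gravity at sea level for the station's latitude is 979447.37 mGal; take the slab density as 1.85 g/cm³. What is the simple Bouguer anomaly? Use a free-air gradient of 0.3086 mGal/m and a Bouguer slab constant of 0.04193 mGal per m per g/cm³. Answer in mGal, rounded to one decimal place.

-177.4

Free-air correction = 0.3086 × 117.2 = 36.17 mGal
Free-air anomaly = 979242.89 − 979447.37 + (36.17) = -168.31 mGal
Bouguer slab correction = 0.04193 × 1.85 × 117.2 = 9.09 mGal
Simple Bouguer anomaly = -168.31 − (9.09) = -177.40 mGal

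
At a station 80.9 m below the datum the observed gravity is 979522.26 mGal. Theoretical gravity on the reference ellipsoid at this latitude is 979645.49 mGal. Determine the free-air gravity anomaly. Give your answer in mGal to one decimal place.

Free-air correction = 0.3086 × -80.9 = -24.97 mGal
Free-air anomaly = 979522.26 − 979645.49 + (-24.97) = -148.20 mGal

-148.2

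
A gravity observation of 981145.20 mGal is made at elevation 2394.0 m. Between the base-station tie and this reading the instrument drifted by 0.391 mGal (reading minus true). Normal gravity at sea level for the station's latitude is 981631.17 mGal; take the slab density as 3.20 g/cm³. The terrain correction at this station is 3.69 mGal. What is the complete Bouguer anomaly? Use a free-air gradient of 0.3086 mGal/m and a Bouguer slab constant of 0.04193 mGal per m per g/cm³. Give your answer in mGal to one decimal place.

Drift-corrected reading = 981145.20 − (0.391) = 981144.809 mGal
Free-air correction = 0.3086 × 2394.0 = 738.79 mGal
Free-air anomaly = 981144.809 − 981631.17 + (738.79) = 252.429 mGal
Bouguer slab correction = 0.04193 × 3.20 × 2394.0 = 321.22 mGal
Simple Bouguer anomaly = 252.429 − (321.22) = -68.791 mGal
Complete Bouguer anomaly = -68.791 + 3.69 = -65.101 mGal

-65.1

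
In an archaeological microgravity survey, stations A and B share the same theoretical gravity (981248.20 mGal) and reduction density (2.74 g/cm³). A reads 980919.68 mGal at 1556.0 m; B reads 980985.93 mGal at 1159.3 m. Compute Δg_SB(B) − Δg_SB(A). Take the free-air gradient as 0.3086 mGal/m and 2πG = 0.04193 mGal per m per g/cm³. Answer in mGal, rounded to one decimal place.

Δg_SB(A) = 980919.68 − 981248.20 + 0.3086×1556.0 − 0.04193×2.74×1556.0 = -27.10 mGal
Δg_SB(B) = 980985.93 − 981248.20 + 0.3086×1159.3 − 0.04193×2.74×1159.3 = -37.70 mGal
Difference = -37.70 − (-27.10) = -10.60 mGal

-10.6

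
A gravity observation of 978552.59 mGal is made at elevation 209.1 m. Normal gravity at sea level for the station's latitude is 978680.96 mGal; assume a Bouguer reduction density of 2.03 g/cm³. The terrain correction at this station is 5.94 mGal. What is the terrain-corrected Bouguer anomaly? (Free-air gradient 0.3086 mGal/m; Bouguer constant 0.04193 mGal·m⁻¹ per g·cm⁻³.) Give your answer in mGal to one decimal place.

-75.7

Free-air correction = 0.3086 × 209.1 = 64.53 mGal
Free-air anomaly = 978552.59 − 978680.96 + (64.53) = -63.84 mGal
Bouguer slab correction = 0.04193 × 2.03 × 209.1 = 17.80 mGal
Simple Bouguer anomaly = -63.84 − (17.80) = -81.64 mGal
Complete Bouguer anomaly = -81.64 + 5.94 = -75.70 mGal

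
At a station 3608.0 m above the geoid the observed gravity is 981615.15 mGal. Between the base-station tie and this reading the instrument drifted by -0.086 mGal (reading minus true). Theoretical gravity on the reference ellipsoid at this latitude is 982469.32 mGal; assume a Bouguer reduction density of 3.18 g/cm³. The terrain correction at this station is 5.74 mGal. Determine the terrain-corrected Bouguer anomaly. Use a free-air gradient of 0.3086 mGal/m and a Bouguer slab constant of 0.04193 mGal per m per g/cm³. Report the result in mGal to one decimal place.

Drift-corrected reading = 981615.15 − (-0.086) = 981615.236 mGal
Free-air correction = 0.3086 × 3608.0 = 1113.43 mGal
Free-air anomaly = 981615.236 − 982469.32 + (1113.43) = 259.346 mGal
Bouguer slab correction = 0.04193 × 3.18 × 3608.0 = 481.08 mGal
Simple Bouguer anomaly = 259.346 − (481.08) = -221.734 mGal
Complete Bouguer anomaly = -221.734 + 5.74 = -215.994 mGal

-216.0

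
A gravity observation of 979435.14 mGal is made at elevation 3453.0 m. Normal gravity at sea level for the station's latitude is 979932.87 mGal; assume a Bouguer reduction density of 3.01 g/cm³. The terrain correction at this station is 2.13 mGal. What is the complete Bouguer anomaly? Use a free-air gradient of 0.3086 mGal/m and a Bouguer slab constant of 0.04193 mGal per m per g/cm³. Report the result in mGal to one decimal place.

Free-air correction = 0.3086 × 3453.0 = 1065.60 mGal
Free-air anomaly = 979435.14 − 979932.87 + (1065.60) = 567.87 mGal
Bouguer slab correction = 0.04193 × 3.01 × 3453.0 = 435.80 mGal
Simple Bouguer anomaly = 567.87 − (435.80) = 132.07 mGal
Complete Bouguer anomaly = 132.07 + 2.13 = 134.20 mGal

134.2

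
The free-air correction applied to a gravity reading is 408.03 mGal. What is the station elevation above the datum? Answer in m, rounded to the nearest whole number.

1322

h = 408.03 / 0.3086 = 1322.20 m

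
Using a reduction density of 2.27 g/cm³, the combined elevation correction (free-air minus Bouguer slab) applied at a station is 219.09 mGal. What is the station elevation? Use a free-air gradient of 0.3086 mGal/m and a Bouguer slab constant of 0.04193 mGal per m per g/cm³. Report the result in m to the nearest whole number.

1027

Combined gradient = 0.3086 − 0.04193 × 2.27 = 0.2134189 mGal/m
h = 219.09 / 0.2134189 = 1026.57 m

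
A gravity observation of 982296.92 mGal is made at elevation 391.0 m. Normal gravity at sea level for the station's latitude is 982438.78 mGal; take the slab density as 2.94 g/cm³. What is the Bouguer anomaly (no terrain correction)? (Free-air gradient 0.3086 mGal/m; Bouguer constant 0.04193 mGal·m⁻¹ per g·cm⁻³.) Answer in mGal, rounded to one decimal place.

Free-air correction = 0.3086 × 391.0 = 120.66 mGal
Free-air anomaly = 982296.92 − 982438.78 + (120.66) = -21.20 mGal
Bouguer slab correction = 0.04193 × 2.94 × 391.0 = 48.20 mGal
Simple Bouguer anomaly = -21.20 − (48.20) = -69.40 mGal

-69.4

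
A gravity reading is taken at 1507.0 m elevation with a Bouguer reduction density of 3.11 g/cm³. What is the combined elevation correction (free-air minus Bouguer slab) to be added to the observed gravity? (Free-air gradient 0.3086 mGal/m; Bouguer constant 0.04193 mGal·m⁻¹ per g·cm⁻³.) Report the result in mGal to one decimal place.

268.5

Combined gradient = 0.3086 − 0.04193 × 3.11 = 0.1781977 mGal/m
Combined elevation correction = 0.1781977 × 1507.0 = 268.5 mGal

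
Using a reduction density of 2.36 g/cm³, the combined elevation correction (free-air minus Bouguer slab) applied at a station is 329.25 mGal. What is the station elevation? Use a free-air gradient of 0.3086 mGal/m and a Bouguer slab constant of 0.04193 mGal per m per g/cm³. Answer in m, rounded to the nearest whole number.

Combined gradient = 0.3086 − 0.04193 × 2.36 = 0.2096452 mGal/m
h = 329.25 / 0.2096452 = 1570.51 m

1571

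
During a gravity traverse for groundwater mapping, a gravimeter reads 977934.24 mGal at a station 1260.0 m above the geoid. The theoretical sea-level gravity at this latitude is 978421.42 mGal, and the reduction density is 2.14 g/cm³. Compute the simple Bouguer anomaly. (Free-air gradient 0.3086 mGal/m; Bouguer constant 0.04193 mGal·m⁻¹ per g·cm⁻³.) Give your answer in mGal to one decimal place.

-211.4

Free-air correction = 0.3086 × 1260.0 = 388.84 mGal
Free-air anomaly = 977934.24 − 978421.42 + (388.84) = -98.34 mGal
Bouguer slab correction = 0.04193 × 2.14 × 1260.0 = 113.06 mGal
Simple Bouguer anomaly = -98.34 − (113.06) = -211.40 mGal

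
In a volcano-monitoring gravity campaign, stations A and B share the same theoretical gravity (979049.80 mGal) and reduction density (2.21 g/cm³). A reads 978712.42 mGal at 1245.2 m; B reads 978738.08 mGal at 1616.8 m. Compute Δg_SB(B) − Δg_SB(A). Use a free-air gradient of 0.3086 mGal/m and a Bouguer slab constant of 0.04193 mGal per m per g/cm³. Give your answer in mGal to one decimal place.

Δg_SB(A) = 978712.42 − 979049.80 + 0.3086×1245.2 − 0.04193×2.21×1245.2 = -68.50 mGal
Δg_SB(B) = 978738.08 − 979049.80 + 0.3086×1616.8 − 0.04193×2.21×1616.8 = 37.40 mGal
Difference = 37.40 − (-68.50) = 105.90 mGal

105.9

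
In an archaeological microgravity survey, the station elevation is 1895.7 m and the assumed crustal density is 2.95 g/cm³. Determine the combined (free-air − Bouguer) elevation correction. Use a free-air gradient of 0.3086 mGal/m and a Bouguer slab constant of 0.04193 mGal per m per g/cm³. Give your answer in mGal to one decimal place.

Combined gradient = 0.3086 − 0.04193 × 2.95 = 0.1849065 mGal/m
Combined elevation correction = 0.1849065 × 1895.7 = 350.5 mGal

350.5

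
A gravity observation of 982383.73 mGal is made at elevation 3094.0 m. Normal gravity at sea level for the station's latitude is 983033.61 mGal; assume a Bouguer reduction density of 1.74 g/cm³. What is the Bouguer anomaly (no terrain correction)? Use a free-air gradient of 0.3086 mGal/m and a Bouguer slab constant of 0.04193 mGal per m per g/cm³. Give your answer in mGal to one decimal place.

79.2

Free-air correction = 0.3086 × 3094.0 = 954.81 mGal
Free-air anomaly = 982383.73 − 983033.61 + (954.81) = 304.93 mGal
Bouguer slab correction = 0.04193 × 1.74 × 3094.0 = 225.73 mGal
Simple Bouguer anomaly = 304.93 − (225.73) = 79.20 mGal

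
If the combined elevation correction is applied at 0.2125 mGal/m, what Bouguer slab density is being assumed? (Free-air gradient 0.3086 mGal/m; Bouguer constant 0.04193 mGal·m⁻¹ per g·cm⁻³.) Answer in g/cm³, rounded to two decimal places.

2.29

0.2125 = 0.3086 − 0.04193 × ρ
ρ = (0.3086 − 0.2125) / 0.04193 = 2.29 g/cm³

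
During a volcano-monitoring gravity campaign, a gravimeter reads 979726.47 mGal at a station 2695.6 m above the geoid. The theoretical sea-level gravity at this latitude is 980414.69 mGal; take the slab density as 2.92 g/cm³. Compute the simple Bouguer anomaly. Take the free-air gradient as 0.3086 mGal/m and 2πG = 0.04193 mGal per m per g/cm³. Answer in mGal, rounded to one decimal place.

-186.4

Free-air correction = 0.3086 × 2695.6 = 831.86 mGal
Free-air anomaly = 979726.47 − 980414.69 + (831.86) = 143.64 mGal
Bouguer slab correction = 0.04193 × 2.92 × 2695.6 = 330.04 mGal
Simple Bouguer anomaly = 143.64 − (330.04) = -186.40 mGal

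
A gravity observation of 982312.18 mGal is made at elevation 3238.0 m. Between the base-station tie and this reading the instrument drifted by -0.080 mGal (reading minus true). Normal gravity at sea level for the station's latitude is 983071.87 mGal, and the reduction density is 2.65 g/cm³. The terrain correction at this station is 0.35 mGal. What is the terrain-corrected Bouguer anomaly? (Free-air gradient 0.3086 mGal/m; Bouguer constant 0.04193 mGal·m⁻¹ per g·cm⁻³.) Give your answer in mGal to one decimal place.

Drift-corrected reading = 982312.18 − (-0.080) = 982312.260 mGal
Free-air correction = 0.3086 × 3238.0 = 999.25 mGal
Free-air anomaly = 982312.260 − 983071.87 + (999.25) = 239.640 mGal
Bouguer slab correction = 0.04193 × 2.65 × 3238.0 = 359.79 mGal
Simple Bouguer anomaly = 239.640 − (359.79) = -120.150 mGal
Complete Bouguer anomaly = -120.150 + 0.35 = -119.800 mGal

-119.8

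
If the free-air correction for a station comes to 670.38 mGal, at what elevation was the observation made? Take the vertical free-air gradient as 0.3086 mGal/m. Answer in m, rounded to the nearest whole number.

h = 670.38 / 0.3086 = 2172.33 m

2172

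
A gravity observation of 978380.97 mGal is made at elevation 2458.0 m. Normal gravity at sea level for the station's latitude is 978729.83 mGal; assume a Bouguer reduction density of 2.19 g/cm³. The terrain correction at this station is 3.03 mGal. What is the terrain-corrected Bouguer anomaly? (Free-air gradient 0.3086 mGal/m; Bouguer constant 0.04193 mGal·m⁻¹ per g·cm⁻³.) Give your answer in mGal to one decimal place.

Free-air correction = 0.3086 × 2458.0 = 758.54 mGal
Free-air anomaly = 978380.97 − 978729.83 + (758.54) = 409.68 mGal
Bouguer slab correction = 0.04193 × 2.19 × 2458.0 = 225.71 mGal
Simple Bouguer anomaly = 409.68 − (225.71) = 183.97 mGal
Complete Bouguer anomaly = 183.97 + 3.03 = 187.00 mGal

187.0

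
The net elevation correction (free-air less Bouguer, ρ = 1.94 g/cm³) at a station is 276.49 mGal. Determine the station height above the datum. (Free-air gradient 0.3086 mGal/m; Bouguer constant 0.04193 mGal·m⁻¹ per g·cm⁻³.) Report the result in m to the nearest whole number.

Combined gradient = 0.3086 − 0.04193 × 1.94 = 0.2272558 mGal/m
h = 276.49 / 0.2272558 = 1216.65 m

1217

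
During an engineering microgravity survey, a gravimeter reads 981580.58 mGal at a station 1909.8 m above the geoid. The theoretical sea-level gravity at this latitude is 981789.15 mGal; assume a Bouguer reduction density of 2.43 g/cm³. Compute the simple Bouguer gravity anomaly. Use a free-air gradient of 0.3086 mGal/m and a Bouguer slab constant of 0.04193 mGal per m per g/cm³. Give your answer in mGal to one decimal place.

Free-air correction = 0.3086 × 1909.8 = 589.36 mGal
Free-air anomaly = 981580.58 − 981789.15 + (589.36) = 380.79 mGal
Bouguer slab correction = 0.04193 × 2.43 × 1909.8 = 194.59 mGal
Simple Bouguer anomaly = 380.79 − (194.59) = 186.20 mGal

186.2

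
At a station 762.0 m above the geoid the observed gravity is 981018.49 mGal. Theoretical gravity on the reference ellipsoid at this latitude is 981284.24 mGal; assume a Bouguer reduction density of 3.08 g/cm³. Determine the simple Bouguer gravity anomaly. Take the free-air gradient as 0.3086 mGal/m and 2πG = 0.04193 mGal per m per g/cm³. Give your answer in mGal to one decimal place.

Free-air correction = 0.3086 × 762.0 = 235.15 mGal
Free-air anomaly = 981018.49 − 981284.24 + (235.15) = -30.60 mGal
Bouguer slab correction = 0.04193 × 3.08 × 762.0 = 98.41 mGal
Simple Bouguer anomaly = -30.60 − (98.41) = -129.01 mGal

-129.0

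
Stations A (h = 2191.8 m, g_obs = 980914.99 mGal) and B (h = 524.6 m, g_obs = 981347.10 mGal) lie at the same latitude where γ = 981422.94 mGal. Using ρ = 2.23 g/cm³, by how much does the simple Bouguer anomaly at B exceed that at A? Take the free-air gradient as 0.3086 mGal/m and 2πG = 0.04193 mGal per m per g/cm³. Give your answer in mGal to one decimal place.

Δg_SB(A) = 980914.99 − 981422.94 + 0.3086×2191.8 − 0.04193×2.23×2191.8 = -36.50 mGal
Δg_SB(B) = 981347.10 − 981422.94 + 0.3086×524.6 − 0.04193×2.23×524.6 = 37.00 mGal
Difference = 37.00 − (-36.50) = 73.50 mGal

73.5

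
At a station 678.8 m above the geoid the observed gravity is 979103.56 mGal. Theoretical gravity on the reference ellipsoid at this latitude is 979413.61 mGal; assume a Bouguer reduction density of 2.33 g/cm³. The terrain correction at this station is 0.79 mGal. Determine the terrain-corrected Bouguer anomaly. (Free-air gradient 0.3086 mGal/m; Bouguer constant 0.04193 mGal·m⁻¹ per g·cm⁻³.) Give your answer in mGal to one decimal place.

-166.1

Free-air correction = 0.3086 × 678.8 = 209.48 mGal
Free-air anomaly = 979103.56 − 979413.61 + (209.48) = -100.57 mGal
Bouguer slab correction = 0.04193 × 2.33 × 678.8 = 66.32 mGal
Simple Bouguer anomaly = -100.57 − (66.32) = -166.89 mGal
Complete Bouguer anomaly = -166.89 + 0.79 = -166.10 mGal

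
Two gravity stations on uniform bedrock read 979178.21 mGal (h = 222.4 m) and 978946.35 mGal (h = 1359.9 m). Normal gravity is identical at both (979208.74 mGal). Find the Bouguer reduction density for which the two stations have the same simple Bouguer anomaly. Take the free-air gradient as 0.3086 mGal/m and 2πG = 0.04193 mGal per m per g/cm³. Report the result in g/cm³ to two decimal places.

2.50

Δg_obs = 978946.35 − 979178.21 = -231.86 mGal over Δh = 1359.9 − 222.4 = 1137.5 m
Equal Bouguer anomalies ⇒ Δg_obs + (0.3086 − 0.04193ρ)·Δh = 0
0.3086 − 0.04193ρ = −Δg_obs/Δh = 0.20383
ρ = (0.3086 − 0.20383) / 0.04193 = 2.50 g/cm³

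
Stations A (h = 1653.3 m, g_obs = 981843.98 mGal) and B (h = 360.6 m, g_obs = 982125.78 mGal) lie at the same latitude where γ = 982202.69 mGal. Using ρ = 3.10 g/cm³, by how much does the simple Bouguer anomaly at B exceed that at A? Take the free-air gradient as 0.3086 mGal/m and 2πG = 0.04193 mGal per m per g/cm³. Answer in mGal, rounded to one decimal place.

50.9

Δg_SB(A) = 981843.98 − 982202.69 + 0.3086×1653.3 − 0.04193×3.10×1653.3 = -63.40 mGal
Δg_SB(B) = 982125.78 − 982202.69 + 0.3086×360.6 − 0.04193×3.10×360.6 = -12.50 mGal
Difference = -12.50 − (-63.40) = 50.90 mGal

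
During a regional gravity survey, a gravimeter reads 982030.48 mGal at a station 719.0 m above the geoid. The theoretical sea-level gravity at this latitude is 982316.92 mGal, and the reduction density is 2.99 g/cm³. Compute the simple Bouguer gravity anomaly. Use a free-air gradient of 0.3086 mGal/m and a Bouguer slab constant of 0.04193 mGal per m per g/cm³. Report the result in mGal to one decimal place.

Free-air correction = 0.3086 × 719.0 = 221.88 mGal
Free-air anomaly = 982030.48 − 982316.92 + (221.88) = -64.56 mGal
Bouguer slab correction = 0.04193 × 2.99 × 719.0 = 90.14 mGal
Simple Bouguer anomaly = -64.56 − (90.14) = -154.70 mGal

-154.7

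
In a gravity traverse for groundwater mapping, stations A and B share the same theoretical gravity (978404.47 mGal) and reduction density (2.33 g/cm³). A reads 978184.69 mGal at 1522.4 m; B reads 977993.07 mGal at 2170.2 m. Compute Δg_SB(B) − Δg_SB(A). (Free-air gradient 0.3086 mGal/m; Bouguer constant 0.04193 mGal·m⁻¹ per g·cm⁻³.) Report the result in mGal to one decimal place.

Δg_SB(A) = 978184.69 − 978404.47 + 0.3086×1522.4 − 0.04193×2.33×1522.4 = 101.30 mGal
Δg_SB(B) = 977993.07 − 978404.47 + 0.3086×2170.2 − 0.04193×2.33×2170.2 = 46.30 mGal
Difference = 46.30 − (101.30) = -55.00 mGal

-55.0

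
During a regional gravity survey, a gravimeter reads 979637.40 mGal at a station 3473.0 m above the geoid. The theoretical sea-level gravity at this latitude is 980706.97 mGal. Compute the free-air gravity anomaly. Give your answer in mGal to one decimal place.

2.2

Free-air correction = 0.3086 × 3473.0 = 1071.77 mGal
Free-air anomaly = 979637.40 − 980706.97 + (1071.77) = 2.20 mGal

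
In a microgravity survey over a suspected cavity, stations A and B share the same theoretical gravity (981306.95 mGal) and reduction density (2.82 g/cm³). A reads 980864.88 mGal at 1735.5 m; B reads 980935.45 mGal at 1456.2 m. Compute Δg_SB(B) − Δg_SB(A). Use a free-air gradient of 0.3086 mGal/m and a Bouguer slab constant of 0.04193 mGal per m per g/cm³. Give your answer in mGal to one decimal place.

Δg_SB(A) = 980864.88 − 981306.95 + 0.3086×1735.5 − 0.04193×2.82×1735.5 = -111.70 mGal
Δg_SB(B) = 980935.45 − 981306.95 + 0.3086×1456.2 − 0.04193×2.82×1456.2 = -94.30 mGal
Difference = -94.30 − (-111.70) = 17.40 mGal

17.4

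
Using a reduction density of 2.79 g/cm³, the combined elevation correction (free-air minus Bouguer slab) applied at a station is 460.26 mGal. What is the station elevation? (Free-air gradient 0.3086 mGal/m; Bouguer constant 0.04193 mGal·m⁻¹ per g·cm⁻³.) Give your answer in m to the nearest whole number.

2402

Combined gradient = 0.3086 − 0.04193 × 2.79 = 0.1916153 mGal/m
h = 460.26 / 0.1916153 = 2402.00 m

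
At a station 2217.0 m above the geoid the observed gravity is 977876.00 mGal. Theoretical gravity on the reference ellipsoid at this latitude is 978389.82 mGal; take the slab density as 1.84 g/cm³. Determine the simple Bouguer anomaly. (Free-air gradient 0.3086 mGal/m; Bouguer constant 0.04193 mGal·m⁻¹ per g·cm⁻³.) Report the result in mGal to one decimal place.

-0.7

Free-air correction = 0.3086 × 2217.0 = 684.17 mGal
Free-air anomaly = 977876.00 − 978389.82 + (684.17) = 170.35 mGal
Bouguer slab correction = 0.04193 × 1.84 × 2217.0 = 171.04 mGal
Simple Bouguer anomaly = 170.35 − (171.04) = -0.69 mGal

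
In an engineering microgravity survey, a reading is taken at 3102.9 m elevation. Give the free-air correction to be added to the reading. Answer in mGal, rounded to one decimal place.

957.6

Free-air correction = 0.3086 × 3102.9 = 957.6 mGal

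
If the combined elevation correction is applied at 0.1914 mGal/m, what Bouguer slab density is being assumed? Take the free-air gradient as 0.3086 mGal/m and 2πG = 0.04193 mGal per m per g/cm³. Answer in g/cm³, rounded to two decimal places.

0.1914 = 0.3086 − 0.04193 × ρ
ρ = (0.3086 − 0.1914) / 0.04193 = 2.80 g/cm³

2.80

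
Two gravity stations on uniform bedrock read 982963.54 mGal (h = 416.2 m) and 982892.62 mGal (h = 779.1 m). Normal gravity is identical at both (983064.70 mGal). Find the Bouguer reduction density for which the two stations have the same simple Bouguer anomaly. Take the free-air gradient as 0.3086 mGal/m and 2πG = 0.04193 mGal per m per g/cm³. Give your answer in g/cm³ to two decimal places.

Δg_obs = 982892.62 − 982963.54 = -70.92 mGal over Δh = 779.1 − 416.2 = 362.9 m
Equal Bouguer anomalies ⇒ Δg_obs + (0.3086 − 0.04193ρ)·Δh = 0
0.3086 − 0.04193ρ = −Δg_obs/Δh = 0.19543
ρ = (0.3086 − 0.19543) / 0.04193 = 2.70 g/cm³

2.70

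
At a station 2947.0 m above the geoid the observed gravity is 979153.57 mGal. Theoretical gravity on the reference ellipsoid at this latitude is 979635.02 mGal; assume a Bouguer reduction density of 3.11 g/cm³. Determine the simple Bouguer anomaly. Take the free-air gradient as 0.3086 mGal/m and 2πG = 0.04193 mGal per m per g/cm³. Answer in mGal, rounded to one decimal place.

43.7

Free-air correction = 0.3086 × 2947.0 = 909.44 mGal
Free-air anomaly = 979153.57 − 979635.02 + (909.44) = 427.99 mGal
Bouguer slab correction = 0.04193 × 3.11 × 2947.0 = 384.30 mGal
Simple Bouguer anomaly = 427.99 − (384.30) = 43.69 mGal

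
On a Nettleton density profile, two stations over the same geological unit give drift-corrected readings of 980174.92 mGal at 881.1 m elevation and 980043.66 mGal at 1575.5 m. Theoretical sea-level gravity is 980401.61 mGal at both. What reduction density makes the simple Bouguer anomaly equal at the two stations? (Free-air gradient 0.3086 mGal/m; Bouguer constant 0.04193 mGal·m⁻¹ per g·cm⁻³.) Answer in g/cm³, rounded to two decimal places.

Δg_obs = 980043.66 − 980174.92 = -131.26 mGal over Δh = 1575.5 − 881.1 = 694.4 m
Equal Bouguer anomalies ⇒ Δg_obs + (0.3086 − 0.04193ρ)·Δh = 0
0.3086 − 0.04193ρ = −Δg_obs/Δh = 0.18903
ρ = (0.3086 − 0.18903) / 0.04193 = 2.85 g/cm³

2.85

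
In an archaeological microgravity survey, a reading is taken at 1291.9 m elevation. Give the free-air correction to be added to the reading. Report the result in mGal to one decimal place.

Free-air correction = 0.3086 × 1291.9 = 398.7 mGal

398.7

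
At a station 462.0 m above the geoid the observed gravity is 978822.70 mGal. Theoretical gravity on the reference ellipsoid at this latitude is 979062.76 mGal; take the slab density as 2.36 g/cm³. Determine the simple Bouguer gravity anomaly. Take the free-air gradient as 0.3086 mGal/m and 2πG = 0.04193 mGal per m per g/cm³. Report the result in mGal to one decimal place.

-143.2

Free-air correction = 0.3086 × 462.0 = 142.57 mGal
Free-air anomaly = 978822.70 − 979062.76 + (142.57) = -97.49 mGal
Bouguer slab correction = 0.04193 × 2.36 × 462.0 = 45.72 mGal
Simple Bouguer anomaly = -97.49 − (45.72) = -143.21 mGal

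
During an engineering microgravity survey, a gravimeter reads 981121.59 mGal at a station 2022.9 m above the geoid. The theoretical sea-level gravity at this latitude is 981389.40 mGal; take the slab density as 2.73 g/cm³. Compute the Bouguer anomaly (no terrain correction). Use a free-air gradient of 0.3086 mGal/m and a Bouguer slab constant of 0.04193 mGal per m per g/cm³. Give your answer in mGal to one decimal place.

124.9

Free-air correction = 0.3086 × 2022.9 = 624.27 mGal
Free-air anomaly = 981121.59 − 981389.40 + (624.27) = 356.46 mGal
Bouguer slab correction = 0.04193 × 2.73 × 2022.9 = 231.56 mGal
Simple Bouguer anomaly = 356.46 − (231.56) = 124.90 mGal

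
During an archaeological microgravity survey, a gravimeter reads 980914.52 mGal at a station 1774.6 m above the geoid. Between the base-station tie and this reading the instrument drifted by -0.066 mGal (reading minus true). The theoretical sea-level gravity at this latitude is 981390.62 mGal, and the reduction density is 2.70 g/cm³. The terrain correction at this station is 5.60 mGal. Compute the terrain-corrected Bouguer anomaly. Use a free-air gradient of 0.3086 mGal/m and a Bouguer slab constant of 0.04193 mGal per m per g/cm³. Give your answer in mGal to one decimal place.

Drift-corrected reading = 980914.52 − (-0.066) = 980914.586 mGal
Free-air correction = 0.3086 × 1774.6 = 547.64 mGal
Free-air anomaly = 980914.586 − 981390.62 + (547.64) = 71.606 mGal
Bouguer slab correction = 0.04193 × 2.70 × 1774.6 = 200.90 mGal
Simple Bouguer anomaly = 71.606 − (200.90) = -129.294 mGal
Complete Bouguer anomaly = -129.294 + 5.60 = -123.694 mGal

-123.7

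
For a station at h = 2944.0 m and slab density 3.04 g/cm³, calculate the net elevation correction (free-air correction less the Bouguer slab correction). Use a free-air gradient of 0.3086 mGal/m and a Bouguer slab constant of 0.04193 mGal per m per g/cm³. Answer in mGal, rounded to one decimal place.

Combined gradient = 0.3086 − 0.04193 × 3.04 = 0.1811328 mGal/m
Combined elevation correction = 0.1811328 × 2944.0 = 533.3 mGal

533.3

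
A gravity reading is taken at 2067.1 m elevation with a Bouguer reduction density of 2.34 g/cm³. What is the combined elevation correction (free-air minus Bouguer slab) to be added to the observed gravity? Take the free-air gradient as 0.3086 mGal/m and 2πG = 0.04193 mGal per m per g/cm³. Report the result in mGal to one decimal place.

435.1

Combined gradient = 0.3086 − 0.04193 × 2.34 = 0.2104838 mGal/m
Combined elevation correction = 0.2104838 × 2067.1 = 435.1 mGal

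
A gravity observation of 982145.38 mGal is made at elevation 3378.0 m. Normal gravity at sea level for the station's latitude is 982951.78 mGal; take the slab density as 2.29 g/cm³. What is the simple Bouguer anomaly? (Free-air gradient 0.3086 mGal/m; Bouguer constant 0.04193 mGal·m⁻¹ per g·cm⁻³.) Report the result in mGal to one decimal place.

-88.3

Free-air correction = 0.3086 × 3378.0 = 1042.45 mGal
Free-air anomaly = 982145.38 − 982951.78 + (1042.45) = 236.05 mGal
Bouguer slab correction = 0.04193 × 2.29 × 3378.0 = 324.35 mGal
Simple Bouguer anomaly = 236.05 − (324.35) = -88.30 mGal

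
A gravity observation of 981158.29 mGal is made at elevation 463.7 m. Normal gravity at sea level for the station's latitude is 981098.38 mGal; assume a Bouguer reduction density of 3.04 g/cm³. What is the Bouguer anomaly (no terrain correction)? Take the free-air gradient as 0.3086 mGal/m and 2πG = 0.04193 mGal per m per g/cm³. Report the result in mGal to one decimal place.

Free-air correction = 0.3086 × 463.7 = 143.10 mGal
Free-air anomaly = 981158.29 − 981098.38 + (143.10) = 203.01 mGal
Bouguer slab correction = 0.04193 × 3.04 × 463.7 = 59.11 mGal
Simple Bouguer anomaly = 203.01 − (59.11) = 143.90 mGal

143.9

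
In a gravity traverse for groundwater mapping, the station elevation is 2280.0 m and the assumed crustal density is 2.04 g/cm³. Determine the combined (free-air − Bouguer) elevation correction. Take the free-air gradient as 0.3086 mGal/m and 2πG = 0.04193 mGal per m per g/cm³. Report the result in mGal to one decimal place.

508.6

Combined gradient = 0.3086 − 0.04193 × 2.04 = 0.2230628 mGal/m
Combined elevation correction = 0.2230628 × 2280.0 = 508.6 mGal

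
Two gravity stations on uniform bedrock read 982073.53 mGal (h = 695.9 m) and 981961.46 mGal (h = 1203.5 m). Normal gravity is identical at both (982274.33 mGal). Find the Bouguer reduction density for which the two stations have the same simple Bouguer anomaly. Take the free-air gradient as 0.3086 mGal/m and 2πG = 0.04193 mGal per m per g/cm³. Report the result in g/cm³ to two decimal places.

Δg_obs = 981961.46 − 982073.53 = -112.07 mGal over Δh = 1203.5 − 695.9 = 507.6 m
Equal Bouguer anomalies ⇒ Δg_obs + (0.3086 − 0.04193ρ)·Δh = 0
0.3086 − 0.04193ρ = −Δg_obs/Δh = 0.22078
ρ = (0.3086 − 0.22078) / 0.04193 = 2.09 g/cm³

2.09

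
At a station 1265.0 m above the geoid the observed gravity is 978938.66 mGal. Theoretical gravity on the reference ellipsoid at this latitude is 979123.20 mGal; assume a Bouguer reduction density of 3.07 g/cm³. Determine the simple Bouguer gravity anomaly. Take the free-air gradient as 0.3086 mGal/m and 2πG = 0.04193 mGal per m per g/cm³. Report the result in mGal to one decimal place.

43.0

Free-air correction = 0.3086 × 1265.0 = 390.38 mGal
Free-air anomaly = 978938.66 − 979123.20 + (390.38) = 205.84 mGal
Bouguer slab correction = 0.04193 × 3.07 × 1265.0 = 162.84 mGal
Simple Bouguer anomaly = 205.84 − (162.84) = 43.00 mGal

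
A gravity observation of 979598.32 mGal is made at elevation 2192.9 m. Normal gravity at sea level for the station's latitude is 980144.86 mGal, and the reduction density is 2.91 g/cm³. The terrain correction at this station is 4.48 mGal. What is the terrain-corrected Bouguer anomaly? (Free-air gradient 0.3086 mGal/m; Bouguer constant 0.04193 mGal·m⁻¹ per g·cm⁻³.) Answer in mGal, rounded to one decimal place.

-132.9

Free-air correction = 0.3086 × 2192.9 = 676.73 mGal
Free-air anomaly = 979598.32 − 980144.86 + (676.73) = 130.19 mGal
Bouguer slab correction = 0.04193 × 2.91 × 2192.9 = 267.57 mGal
Simple Bouguer anomaly = 130.19 − (267.57) = -137.38 mGal
Complete Bouguer anomaly = -137.38 + 4.48 = -132.90 mGal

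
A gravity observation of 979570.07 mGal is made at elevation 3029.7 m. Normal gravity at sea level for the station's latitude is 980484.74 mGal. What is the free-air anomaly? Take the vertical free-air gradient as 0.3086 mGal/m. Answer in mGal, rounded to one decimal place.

Free-air correction = 0.3086 × 3029.7 = 934.97 mGal
Free-air anomaly = 979570.07 − 980484.74 + (934.97) = 20.30 mGal

20.3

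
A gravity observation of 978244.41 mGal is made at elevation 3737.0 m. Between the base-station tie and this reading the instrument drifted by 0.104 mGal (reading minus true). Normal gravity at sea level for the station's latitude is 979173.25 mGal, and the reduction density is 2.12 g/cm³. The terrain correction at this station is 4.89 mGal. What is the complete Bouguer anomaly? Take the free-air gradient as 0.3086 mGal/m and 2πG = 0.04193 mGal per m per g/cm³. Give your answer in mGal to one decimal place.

-103.0

Drift-corrected reading = 978244.41 − (0.104) = 978244.306 mGal
Free-air correction = 0.3086 × 3737.0 = 1153.24 mGal
Free-air anomaly = 978244.306 − 979173.25 + (1153.24) = 224.296 mGal
Bouguer slab correction = 0.04193 × 2.12 × 3737.0 = 332.19 mGal
Simple Bouguer anomaly = 224.296 − (332.19) = -107.894 mGal
Complete Bouguer anomaly = -107.894 + 4.89 = -103.004 mGal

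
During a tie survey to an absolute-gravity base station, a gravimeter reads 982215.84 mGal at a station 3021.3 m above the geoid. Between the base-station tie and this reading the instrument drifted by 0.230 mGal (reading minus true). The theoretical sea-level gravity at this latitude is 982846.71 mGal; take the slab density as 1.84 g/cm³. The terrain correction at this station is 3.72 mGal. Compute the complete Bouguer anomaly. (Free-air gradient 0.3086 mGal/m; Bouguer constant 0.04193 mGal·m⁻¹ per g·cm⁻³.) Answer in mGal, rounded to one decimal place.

Drift-corrected reading = 982215.84 − (0.230) = 982215.610 mGal
Free-air correction = 0.3086 × 3021.3 = 932.37 mGal
Free-air anomaly = 982215.610 − 982846.71 + (932.37) = 301.270 mGal
Bouguer slab correction = 0.04193 × 1.84 × 3021.3 = 233.10 mGal
Simple Bouguer anomaly = 301.270 − (233.10) = 68.170 mGal
Complete Bouguer anomaly = 68.170 + 3.72 = 71.890 mGal

71.9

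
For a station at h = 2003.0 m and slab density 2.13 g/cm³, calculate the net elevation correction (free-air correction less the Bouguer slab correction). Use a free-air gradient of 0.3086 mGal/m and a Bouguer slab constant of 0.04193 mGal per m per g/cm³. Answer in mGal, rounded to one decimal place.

439.2

Combined gradient = 0.3086 − 0.04193 × 2.13 = 0.2192891 mGal/m
Combined elevation correction = 0.2192891 × 2003.0 = 439.2 mGal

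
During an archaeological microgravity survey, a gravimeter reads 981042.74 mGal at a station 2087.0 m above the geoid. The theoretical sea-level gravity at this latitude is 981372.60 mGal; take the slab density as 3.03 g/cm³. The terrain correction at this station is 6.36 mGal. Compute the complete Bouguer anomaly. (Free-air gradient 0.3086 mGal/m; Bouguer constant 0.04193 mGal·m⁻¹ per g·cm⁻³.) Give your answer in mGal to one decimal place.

Free-air correction = 0.3086 × 2087.0 = 644.05 mGal
Free-air anomaly = 981042.74 − 981372.60 + (644.05) = 314.19 mGal
Bouguer slab correction = 0.04193 × 3.03 × 2087.0 = 265.15 mGal
Simple Bouguer anomaly = 314.19 − (265.15) = 49.04 mGal
Complete Bouguer anomaly = 49.04 + 6.36 = 55.40 mGal

55.4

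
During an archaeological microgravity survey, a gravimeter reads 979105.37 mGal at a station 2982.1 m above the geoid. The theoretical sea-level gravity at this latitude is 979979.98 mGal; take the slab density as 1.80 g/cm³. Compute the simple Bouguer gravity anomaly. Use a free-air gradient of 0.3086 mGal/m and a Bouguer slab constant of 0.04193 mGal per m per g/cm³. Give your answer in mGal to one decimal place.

-179.4

Free-air correction = 0.3086 × 2982.1 = 920.28 mGal
Free-air anomaly = 979105.37 − 979979.98 + (920.28) = 45.67 mGal
Bouguer slab correction = 0.04193 × 1.80 × 2982.1 = 225.07 mGal
Simple Bouguer anomaly = 45.67 − (225.07) = -179.40 mGal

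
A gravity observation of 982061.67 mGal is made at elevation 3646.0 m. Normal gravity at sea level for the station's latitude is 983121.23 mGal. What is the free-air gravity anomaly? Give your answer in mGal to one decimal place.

65.6

Free-air correction = 0.3086 × 3646.0 = 1125.16 mGal
Free-air anomaly = 982061.67 − 983121.23 + (1125.16) = 65.60 mGal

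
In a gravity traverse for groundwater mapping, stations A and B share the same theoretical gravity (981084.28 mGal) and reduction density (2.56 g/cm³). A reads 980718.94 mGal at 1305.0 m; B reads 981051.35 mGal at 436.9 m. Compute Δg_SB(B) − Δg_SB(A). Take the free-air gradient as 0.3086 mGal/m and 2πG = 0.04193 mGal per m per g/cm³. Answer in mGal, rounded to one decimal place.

157.7

Δg_SB(A) = 980718.94 − 981084.28 + 0.3086×1305.0 − 0.04193×2.56×1305.0 = -102.70 mGal
Δg_SB(B) = 981051.35 − 981084.28 + 0.3086×436.9 − 0.04193×2.56×436.9 = 55.00 mGal
Difference = 55.00 − (-102.70) = 157.70 mGal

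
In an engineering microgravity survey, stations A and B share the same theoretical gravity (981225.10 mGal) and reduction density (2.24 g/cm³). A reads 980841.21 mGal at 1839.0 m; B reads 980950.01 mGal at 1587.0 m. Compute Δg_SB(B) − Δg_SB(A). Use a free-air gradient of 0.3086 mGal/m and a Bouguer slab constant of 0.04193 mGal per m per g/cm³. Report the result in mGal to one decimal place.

Δg_SB(A) = 980841.21 − 981225.10 + 0.3086×1839.0 − 0.04193×2.24×1839.0 = 10.90 mGal
Δg_SB(B) = 980950.01 − 981225.10 + 0.3086×1587.0 − 0.04193×2.24×1587.0 = 65.60 mGal
Difference = 65.60 − (10.90) = 54.70 mGal

54.7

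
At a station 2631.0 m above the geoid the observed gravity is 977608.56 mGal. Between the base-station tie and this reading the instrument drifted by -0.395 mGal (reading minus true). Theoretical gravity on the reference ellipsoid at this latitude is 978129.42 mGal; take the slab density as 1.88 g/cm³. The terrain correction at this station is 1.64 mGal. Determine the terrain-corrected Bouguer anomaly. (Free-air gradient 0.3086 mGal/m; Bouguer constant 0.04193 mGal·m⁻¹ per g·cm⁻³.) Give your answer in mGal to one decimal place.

85.7

Drift-corrected reading = 977608.56 − (-0.395) = 977608.955 mGal
Free-air correction = 0.3086 × 2631.0 = 811.93 mGal
Free-air anomaly = 977608.955 − 978129.42 + (811.93) = 291.465 mGal
Bouguer slab correction = 0.04193 × 1.88 × 2631.0 = 207.40 mGal
Simple Bouguer anomaly = 291.465 − (207.40) = 84.065 mGal
Complete Bouguer anomaly = 84.065 + 1.64 = 85.705 mGal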